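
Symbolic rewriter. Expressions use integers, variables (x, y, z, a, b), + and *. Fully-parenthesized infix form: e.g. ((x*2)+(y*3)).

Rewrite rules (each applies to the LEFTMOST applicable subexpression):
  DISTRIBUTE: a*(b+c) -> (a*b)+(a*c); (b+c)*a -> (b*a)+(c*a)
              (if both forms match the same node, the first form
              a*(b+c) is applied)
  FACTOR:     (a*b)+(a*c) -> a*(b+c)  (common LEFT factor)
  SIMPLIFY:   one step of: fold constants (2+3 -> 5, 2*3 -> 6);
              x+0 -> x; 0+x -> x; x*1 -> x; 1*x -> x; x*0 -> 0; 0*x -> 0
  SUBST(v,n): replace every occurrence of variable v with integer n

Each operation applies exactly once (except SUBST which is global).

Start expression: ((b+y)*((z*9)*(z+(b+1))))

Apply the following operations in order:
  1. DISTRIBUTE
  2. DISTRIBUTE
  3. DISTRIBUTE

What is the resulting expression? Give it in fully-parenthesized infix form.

Start: ((b+y)*((z*9)*(z+(b+1))))
Apply DISTRIBUTE at root (target: ((b+y)*((z*9)*(z+(b+1))))): ((b+y)*((z*9)*(z+(b+1)))) -> ((b*((z*9)*(z+(b+1))))+(y*((z*9)*(z+(b+1)))))
Apply DISTRIBUTE at LR (target: ((z*9)*(z+(b+1)))): ((b*((z*9)*(z+(b+1))))+(y*((z*9)*(z+(b+1))))) -> ((b*(((z*9)*z)+((z*9)*(b+1))))+(y*((z*9)*(z+(b+1)))))
Apply DISTRIBUTE at L (target: (b*(((z*9)*z)+((z*9)*(b+1))))): ((b*(((z*9)*z)+((z*9)*(b+1))))+(y*((z*9)*(z+(b+1))))) -> (((b*((z*9)*z))+(b*((z*9)*(b+1))))+(y*((z*9)*(z+(b+1)))))

Answer: (((b*((z*9)*z))+(b*((z*9)*(b+1))))+(y*((z*9)*(z+(b+1)))))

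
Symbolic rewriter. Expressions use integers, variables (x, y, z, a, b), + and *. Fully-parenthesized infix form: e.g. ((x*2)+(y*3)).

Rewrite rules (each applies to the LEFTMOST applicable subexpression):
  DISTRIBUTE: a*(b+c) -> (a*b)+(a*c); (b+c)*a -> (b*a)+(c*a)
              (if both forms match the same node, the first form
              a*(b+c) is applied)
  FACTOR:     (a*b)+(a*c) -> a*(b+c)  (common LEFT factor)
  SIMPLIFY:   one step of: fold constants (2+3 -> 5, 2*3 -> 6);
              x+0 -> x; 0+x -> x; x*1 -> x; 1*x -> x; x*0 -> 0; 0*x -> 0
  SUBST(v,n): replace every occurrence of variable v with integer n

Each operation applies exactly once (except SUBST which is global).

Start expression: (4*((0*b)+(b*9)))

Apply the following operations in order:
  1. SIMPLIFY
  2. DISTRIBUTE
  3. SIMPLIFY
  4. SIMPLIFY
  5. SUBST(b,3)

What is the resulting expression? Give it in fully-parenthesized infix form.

Answer: (4*(3*9))

Derivation:
Start: (4*((0*b)+(b*9)))
Apply SIMPLIFY at RL (target: (0*b)): (4*((0*b)+(b*9))) -> (4*(0+(b*9)))
Apply DISTRIBUTE at root (target: (4*(0+(b*9)))): (4*(0+(b*9))) -> ((4*0)+(4*(b*9)))
Apply SIMPLIFY at L (target: (4*0)): ((4*0)+(4*(b*9))) -> (0+(4*(b*9)))
Apply SIMPLIFY at root (target: (0+(4*(b*9)))): (0+(4*(b*9))) -> (4*(b*9))
Apply SUBST(b,3): (4*(b*9)) -> (4*(3*9))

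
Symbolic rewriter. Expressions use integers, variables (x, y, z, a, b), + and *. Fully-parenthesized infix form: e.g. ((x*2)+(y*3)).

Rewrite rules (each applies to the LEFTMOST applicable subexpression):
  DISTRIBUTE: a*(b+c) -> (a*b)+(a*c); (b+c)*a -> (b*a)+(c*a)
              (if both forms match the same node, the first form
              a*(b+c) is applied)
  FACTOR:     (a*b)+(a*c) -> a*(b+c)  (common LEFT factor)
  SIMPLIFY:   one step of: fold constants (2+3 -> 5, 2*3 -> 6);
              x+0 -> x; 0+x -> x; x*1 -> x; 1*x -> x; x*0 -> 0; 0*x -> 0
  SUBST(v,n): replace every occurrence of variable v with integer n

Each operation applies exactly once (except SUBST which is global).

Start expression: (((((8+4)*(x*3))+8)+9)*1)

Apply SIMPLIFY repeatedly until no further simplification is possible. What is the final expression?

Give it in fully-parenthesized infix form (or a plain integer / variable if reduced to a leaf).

Answer: (((12*(x*3))+8)+9)

Derivation:
Start: (((((8+4)*(x*3))+8)+9)*1)
Step 1: at root: (((((8+4)*(x*3))+8)+9)*1) -> ((((8+4)*(x*3))+8)+9); overall: (((((8+4)*(x*3))+8)+9)*1) -> ((((8+4)*(x*3))+8)+9)
Step 2: at LLL: (8+4) -> 12; overall: ((((8+4)*(x*3))+8)+9) -> (((12*(x*3))+8)+9)
Fixed point: (((12*(x*3))+8)+9)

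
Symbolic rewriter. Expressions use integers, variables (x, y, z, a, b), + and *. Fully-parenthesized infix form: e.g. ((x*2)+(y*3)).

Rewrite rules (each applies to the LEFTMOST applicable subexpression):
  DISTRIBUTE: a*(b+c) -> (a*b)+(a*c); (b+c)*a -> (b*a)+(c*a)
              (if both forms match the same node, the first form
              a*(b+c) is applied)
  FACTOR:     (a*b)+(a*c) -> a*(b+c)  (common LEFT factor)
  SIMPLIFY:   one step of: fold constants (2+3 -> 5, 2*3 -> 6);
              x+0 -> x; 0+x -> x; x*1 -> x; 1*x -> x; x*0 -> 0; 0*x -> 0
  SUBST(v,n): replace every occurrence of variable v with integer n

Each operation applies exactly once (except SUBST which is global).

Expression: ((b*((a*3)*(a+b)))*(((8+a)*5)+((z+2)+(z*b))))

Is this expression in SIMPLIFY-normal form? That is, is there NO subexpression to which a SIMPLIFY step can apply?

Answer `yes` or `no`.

Answer: yes

Derivation:
Expression: ((b*((a*3)*(a+b)))*(((8+a)*5)+((z+2)+(z*b))))
Scanning for simplifiable subexpressions (pre-order)...
  at root: ((b*((a*3)*(a+b)))*(((8+a)*5)+((z+2)+(z*b)))) (not simplifiable)
  at L: (b*((a*3)*(a+b))) (not simplifiable)
  at LR: ((a*3)*(a+b)) (not simplifiable)
  at LRL: (a*3) (not simplifiable)
  at LRR: (a+b) (not simplifiable)
  at R: (((8+a)*5)+((z+2)+(z*b))) (not simplifiable)
  at RL: ((8+a)*5) (not simplifiable)
  at RLL: (8+a) (not simplifiable)
  at RR: ((z+2)+(z*b)) (not simplifiable)
  at RRL: (z+2) (not simplifiable)
  at RRR: (z*b) (not simplifiable)
Result: no simplifiable subexpression found -> normal form.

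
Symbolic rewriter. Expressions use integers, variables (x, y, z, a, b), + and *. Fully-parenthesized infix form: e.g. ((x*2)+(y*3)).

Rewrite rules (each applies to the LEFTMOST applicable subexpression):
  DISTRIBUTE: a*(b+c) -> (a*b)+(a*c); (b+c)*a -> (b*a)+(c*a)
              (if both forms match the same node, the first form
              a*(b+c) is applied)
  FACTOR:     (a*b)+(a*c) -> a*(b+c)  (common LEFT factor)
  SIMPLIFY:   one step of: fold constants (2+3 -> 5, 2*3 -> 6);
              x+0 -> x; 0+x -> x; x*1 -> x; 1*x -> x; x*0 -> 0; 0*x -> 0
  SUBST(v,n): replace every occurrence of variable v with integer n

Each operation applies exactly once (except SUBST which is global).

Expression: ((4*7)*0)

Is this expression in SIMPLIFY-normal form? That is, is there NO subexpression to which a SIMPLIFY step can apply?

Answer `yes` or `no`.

Expression: ((4*7)*0)
Scanning for simplifiable subexpressions (pre-order)...
  at root: ((4*7)*0) (SIMPLIFIABLE)
  at L: (4*7) (SIMPLIFIABLE)
Found simplifiable subexpr at path root: ((4*7)*0)
One SIMPLIFY step would give: 0
-> NOT in normal form.

Answer: no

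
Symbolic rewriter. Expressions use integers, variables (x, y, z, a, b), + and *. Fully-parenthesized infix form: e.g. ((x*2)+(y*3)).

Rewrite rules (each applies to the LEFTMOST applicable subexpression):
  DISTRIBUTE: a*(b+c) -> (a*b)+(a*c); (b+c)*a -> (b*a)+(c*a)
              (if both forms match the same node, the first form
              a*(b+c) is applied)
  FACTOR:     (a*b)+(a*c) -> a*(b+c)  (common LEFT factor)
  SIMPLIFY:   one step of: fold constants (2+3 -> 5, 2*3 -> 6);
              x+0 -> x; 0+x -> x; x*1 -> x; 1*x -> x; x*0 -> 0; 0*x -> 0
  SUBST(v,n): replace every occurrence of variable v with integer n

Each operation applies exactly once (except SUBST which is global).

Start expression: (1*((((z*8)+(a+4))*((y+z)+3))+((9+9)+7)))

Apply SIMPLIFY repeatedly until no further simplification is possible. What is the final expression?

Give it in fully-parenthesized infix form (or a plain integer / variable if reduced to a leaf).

Answer: ((((z*8)+(a+4))*((y+z)+3))+25)

Derivation:
Start: (1*((((z*8)+(a+4))*((y+z)+3))+((9+9)+7)))
Step 1: at root: (1*((((z*8)+(a+4))*((y+z)+3))+((9+9)+7))) -> ((((z*8)+(a+4))*((y+z)+3))+((9+9)+7)); overall: (1*((((z*8)+(a+4))*((y+z)+3))+((9+9)+7))) -> ((((z*8)+(a+4))*((y+z)+3))+((9+9)+7))
Step 2: at RL: (9+9) -> 18; overall: ((((z*8)+(a+4))*((y+z)+3))+((9+9)+7)) -> ((((z*8)+(a+4))*((y+z)+3))+(18+7))
Step 3: at R: (18+7) -> 25; overall: ((((z*8)+(a+4))*((y+z)+3))+(18+7)) -> ((((z*8)+(a+4))*((y+z)+3))+25)
Fixed point: ((((z*8)+(a+4))*((y+z)+3))+25)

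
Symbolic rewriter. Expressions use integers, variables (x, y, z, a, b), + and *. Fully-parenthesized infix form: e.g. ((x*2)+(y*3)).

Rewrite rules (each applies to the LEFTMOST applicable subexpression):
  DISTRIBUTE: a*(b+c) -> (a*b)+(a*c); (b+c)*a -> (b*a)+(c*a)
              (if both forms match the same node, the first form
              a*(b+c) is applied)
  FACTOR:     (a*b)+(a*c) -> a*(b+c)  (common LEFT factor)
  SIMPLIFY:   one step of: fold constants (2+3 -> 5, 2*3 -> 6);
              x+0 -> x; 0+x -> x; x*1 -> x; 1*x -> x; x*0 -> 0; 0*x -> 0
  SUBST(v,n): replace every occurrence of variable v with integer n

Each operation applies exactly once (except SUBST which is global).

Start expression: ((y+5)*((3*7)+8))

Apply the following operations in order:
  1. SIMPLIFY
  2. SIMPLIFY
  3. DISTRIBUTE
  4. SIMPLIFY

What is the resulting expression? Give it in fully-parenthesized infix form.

Start: ((y+5)*((3*7)+8))
Apply SIMPLIFY at RL (target: (3*7)): ((y+5)*((3*7)+8)) -> ((y+5)*(21+8))
Apply SIMPLIFY at R (target: (21+8)): ((y+5)*(21+8)) -> ((y+5)*29)
Apply DISTRIBUTE at root (target: ((y+5)*29)): ((y+5)*29) -> ((y*29)+(5*29))
Apply SIMPLIFY at R (target: (5*29)): ((y*29)+(5*29)) -> ((y*29)+145)

Answer: ((y*29)+145)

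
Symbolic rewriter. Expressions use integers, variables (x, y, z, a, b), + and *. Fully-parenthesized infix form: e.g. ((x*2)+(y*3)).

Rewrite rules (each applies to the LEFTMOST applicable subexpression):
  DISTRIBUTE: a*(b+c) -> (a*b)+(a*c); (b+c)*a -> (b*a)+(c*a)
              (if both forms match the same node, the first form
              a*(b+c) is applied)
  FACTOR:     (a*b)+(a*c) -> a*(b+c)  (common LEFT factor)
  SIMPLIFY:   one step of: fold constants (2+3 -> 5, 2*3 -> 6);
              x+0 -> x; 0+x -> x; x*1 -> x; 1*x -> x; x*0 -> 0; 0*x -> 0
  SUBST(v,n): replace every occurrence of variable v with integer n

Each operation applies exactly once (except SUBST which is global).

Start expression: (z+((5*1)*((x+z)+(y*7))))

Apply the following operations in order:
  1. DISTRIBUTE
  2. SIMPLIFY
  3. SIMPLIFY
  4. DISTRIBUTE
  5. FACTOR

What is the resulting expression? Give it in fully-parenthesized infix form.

Start: (z+((5*1)*((x+z)+(y*7))))
Apply DISTRIBUTE at R (target: ((5*1)*((x+z)+(y*7)))): (z+((5*1)*((x+z)+(y*7)))) -> (z+(((5*1)*(x+z))+((5*1)*(y*7))))
Apply SIMPLIFY at RLL (target: (5*1)): (z+(((5*1)*(x+z))+((5*1)*(y*7)))) -> (z+((5*(x+z))+((5*1)*(y*7))))
Apply SIMPLIFY at RRL (target: (5*1)): (z+((5*(x+z))+((5*1)*(y*7)))) -> (z+((5*(x+z))+(5*(y*7))))
Apply DISTRIBUTE at RL (target: (5*(x+z))): (z+((5*(x+z))+(5*(y*7)))) -> (z+(((5*x)+(5*z))+(5*(y*7))))
Apply FACTOR at RL (target: ((5*x)+(5*z))): (z+(((5*x)+(5*z))+(5*(y*7)))) -> (z+((5*(x+z))+(5*(y*7))))

Answer: (z+((5*(x+z))+(5*(y*7))))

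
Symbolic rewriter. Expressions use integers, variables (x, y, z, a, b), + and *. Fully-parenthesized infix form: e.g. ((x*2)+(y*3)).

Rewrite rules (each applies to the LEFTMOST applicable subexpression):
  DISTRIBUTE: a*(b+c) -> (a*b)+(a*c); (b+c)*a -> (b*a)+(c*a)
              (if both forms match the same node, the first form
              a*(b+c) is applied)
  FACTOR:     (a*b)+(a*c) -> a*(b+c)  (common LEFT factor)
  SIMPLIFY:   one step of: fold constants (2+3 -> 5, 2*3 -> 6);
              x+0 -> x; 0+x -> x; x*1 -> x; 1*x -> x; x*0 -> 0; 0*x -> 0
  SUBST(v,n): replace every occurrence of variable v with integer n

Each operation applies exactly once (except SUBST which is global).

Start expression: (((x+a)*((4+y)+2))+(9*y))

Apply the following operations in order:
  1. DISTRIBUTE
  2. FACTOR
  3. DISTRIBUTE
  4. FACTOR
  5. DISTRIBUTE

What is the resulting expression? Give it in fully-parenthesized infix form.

Answer: ((((x+a)*(4+y))+((x+a)*2))+(9*y))

Derivation:
Start: (((x+a)*((4+y)+2))+(9*y))
Apply DISTRIBUTE at L (target: ((x+a)*((4+y)+2))): (((x+a)*((4+y)+2))+(9*y)) -> ((((x+a)*(4+y))+((x+a)*2))+(9*y))
Apply FACTOR at L (target: (((x+a)*(4+y))+((x+a)*2))): ((((x+a)*(4+y))+((x+a)*2))+(9*y)) -> (((x+a)*((4+y)+2))+(9*y))
Apply DISTRIBUTE at L (target: ((x+a)*((4+y)+2))): (((x+a)*((4+y)+2))+(9*y)) -> ((((x+a)*(4+y))+((x+a)*2))+(9*y))
Apply FACTOR at L (target: (((x+a)*(4+y))+((x+a)*2))): ((((x+a)*(4+y))+((x+a)*2))+(9*y)) -> (((x+a)*((4+y)+2))+(9*y))
Apply DISTRIBUTE at L (target: ((x+a)*((4+y)+2))): (((x+a)*((4+y)+2))+(9*y)) -> ((((x+a)*(4+y))+((x+a)*2))+(9*y))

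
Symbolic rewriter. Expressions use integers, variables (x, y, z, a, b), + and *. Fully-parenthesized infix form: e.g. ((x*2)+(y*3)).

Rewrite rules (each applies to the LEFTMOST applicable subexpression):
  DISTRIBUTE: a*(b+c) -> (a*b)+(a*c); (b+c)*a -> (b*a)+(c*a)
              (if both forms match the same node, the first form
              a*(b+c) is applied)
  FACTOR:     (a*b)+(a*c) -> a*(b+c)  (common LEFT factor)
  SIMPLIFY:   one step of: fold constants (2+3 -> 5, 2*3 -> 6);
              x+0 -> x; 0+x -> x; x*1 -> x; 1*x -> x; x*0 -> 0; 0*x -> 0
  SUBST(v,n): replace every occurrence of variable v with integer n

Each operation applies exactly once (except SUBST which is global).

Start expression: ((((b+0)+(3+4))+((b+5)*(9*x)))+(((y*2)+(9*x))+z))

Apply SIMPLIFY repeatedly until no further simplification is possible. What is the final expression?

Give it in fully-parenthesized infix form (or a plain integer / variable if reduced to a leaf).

Answer: (((b+7)+((b+5)*(9*x)))+(((y*2)+(9*x))+z))

Derivation:
Start: ((((b+0)+(3+4))+((b+5)*(9*x)))+(((y*2)+(9*x))+z))
Step 1: at LLL: (b+0) -> b; overall: ((((b+0)+(3+4))+((b+5)*(9*x)))+(((y*2)+(9*x))+z)) -> (((b+(3+4))+((b+5)*(9*x)))+(((y*2)+(9*x))+z))
Step 2: at LLR: (3+4) -> 7; overall: (((b+(3+4))+((b+5)*(9*x)))+(((y*2)+(9*x))+z)) -> (((b+7)+((b+5)*(9*x)))+(((y*2)+(9*x))+z))
Fixed point: (((b+7)+((b+5)*(9*x)))+(((y*2)+(9*x))+z))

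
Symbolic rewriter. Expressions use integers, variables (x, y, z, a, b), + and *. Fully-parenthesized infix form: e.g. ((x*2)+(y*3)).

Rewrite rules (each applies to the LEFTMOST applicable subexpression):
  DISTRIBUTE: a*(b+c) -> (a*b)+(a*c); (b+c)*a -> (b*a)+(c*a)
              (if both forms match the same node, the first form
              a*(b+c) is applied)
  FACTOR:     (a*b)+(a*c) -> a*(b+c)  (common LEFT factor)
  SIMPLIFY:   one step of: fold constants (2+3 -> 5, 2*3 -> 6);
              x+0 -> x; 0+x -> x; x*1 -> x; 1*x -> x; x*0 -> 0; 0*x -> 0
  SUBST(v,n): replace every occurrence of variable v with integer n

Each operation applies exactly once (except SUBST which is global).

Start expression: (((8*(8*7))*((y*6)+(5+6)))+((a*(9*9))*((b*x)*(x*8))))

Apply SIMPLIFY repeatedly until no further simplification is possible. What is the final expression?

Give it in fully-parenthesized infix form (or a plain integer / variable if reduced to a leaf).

Answer: ((448*((y*6)+11))+((a*81)*((b*x)*(x*8))))

Derivation:
Start: (((8*(8*7))*((y*6)+(5+6)))+((a*(9*9))*((b*x)*(x*8))))
Step 1: at LLR: (8*7) -> 56; overall: (((8*(8*7))*((y*6)+(5+6)))+((a*(9*9))*((b*x)*(x*8)))) -> (((8*56)*((y*6)+(5+6)))+((a*(9*9))*((b*x)*(x*8))))
Step 2: at LL: (8*56) -> 448; overall: (((8*56)*((y*6)+(5+6)))+((a*(9*9))*((b*x)*(x*8)))) -> ((448*((y*6)+(5+6)))+((a*(9*9))*((b*x)*(x*8))))
Step 3: at LRR: (5+6) -> 11; overall: ((448*((y*6)+(5+6)))+((a*(9*9))*((b*x)*(x*8)))) -> ((448*((y*6)+11))+((a*(9*9))*((b*x)*(x*8))))
Step 4: at RLR: (9*9) -> 81; overall: ((448*((y*6)+11))+((a*(9*9))*((b*x)*(x*8)))) -> ((448*((y*6)+11))+((a*81)*((b*x)*(x*8))))
Fixed point: ((448*((y*6)+11))+((a*81)*((b*x)*(x*8))))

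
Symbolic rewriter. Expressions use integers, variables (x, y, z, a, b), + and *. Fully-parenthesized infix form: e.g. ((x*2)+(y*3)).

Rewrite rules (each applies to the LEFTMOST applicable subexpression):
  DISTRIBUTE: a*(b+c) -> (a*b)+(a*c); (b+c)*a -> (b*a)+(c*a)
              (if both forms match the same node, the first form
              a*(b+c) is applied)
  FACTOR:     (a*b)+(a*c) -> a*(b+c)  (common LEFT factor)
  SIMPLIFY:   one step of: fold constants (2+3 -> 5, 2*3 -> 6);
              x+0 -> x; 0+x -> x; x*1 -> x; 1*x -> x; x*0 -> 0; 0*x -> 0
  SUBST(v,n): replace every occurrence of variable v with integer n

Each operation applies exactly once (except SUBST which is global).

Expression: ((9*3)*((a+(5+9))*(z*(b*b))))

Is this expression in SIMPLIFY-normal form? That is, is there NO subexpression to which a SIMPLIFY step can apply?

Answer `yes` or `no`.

Expression: ((9*3)*((a+(5+9))*(z*(b*b))))
Scanning for simplifiable subexpressions (pre-order)...
  at root: ((9*3)*((a+(5+9))*(z*(b*b)))) (not simplifiable)
  at L: (9*3) (SIMPLIFIABLE)
  at R: ((a+(5+9))*(z*(b*b))) (not simplifiable)
  at RL: (a+(5+9)) (not simplifiable)
  at RLR: (5+9) (SIMPLIFIABLE)
  at RR: (z*(b*b)) (not simplifiable)
  at RRR: (b*b) (not simplifiable)
Found simplifiable subexpr at path L: (9*3)
One SIMPLIFY step would give: (27*((a+(5+9))*(z*(b*b))))
-> NOT in normal form.

Answer: no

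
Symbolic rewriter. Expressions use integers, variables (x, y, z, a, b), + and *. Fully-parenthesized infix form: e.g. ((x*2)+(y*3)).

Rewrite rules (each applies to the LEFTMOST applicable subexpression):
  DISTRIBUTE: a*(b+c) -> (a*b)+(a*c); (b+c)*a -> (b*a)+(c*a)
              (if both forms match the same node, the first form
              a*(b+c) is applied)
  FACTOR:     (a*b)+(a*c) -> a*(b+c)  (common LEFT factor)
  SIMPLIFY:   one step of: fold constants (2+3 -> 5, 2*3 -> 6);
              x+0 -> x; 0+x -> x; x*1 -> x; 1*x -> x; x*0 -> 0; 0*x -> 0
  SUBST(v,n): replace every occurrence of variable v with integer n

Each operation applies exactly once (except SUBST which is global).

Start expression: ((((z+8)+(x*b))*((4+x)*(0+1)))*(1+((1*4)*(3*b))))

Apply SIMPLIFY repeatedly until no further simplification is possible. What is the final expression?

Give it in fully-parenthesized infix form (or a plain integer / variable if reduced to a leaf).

Start: ((((z+8)+(x*b))*((4+x)*(0+1)))*(1+((1*4)*(3*b))))
Step 1: at LRR: (0+1) -> 1; overall: ((((z+8)+(x*b))*((4+x)*(0+1)))*(1+((1*4)*(3*b)))) -> ((((z+8)+(x*b))*((4+x)*1))*(1+((1*4)*(3*b))))
Step 2: at LR: ((4+x)*1) -> (4+x); overall: ((((z+8)+(x*b))*((4+x)*1))*(1+((1*4)*(3*b)))) -> ((((z+8)+(x*b))*(4+x))*(1+((1*4)*(3*b))))
Step 3: at RRL: (1*4) -> 4; overall: ((((z+8)+(x*b))*(4+x))*(1+((1*4)*(3*b)))) -> ((((z+8)+(x*b))*(4+x))*(1+(4*(3*b))))
Fixed point: ((((z+8)+(x*b))*(4+x))*(1+(4*(3*b))))

Answer: ((((z+8)+(x*b))*(4+x))*(1+(4*(3*b))))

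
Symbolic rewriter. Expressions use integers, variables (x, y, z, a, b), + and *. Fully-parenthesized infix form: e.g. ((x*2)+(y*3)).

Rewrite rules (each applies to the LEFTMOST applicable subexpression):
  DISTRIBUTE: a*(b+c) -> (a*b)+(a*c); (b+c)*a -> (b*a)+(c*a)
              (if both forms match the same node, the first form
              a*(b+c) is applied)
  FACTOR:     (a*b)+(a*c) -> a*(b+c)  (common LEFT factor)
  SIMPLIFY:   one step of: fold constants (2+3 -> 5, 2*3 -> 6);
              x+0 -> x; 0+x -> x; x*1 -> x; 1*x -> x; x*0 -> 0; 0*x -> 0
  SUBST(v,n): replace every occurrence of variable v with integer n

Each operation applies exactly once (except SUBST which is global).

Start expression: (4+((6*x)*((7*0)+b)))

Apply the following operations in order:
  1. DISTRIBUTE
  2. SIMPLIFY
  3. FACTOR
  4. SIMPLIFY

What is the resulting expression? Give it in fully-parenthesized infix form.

Answer: (4+((6*x)*b))

Derivation:
Start: (4+((6*x)*((7*0)+b)))
Apply DISTRIBUTE at R (target: ((6*x)*((7*0)+b))): (4+((6*x)*((7*0)+b))) -> (4+(((6*x)*(7*0))+((6*x)*b)))
Apply SIMPLIFY at RLR (target: (7*0)): (4+(((6*x)*(7*0))+((6*x)*b))) -> (4+(((6*x)*0)+((6*x)*b)))
Apply FACTOR at R (target: (((6*x)*0)+((6*x)*b))): (4+(((6*x)*0)+((6*x)*b))) -> (4+((6*x)*(0+b)))
Apply SIMPLIFY at RR (target: (0+b)): (4+((6*x)*(0+b))) -> (4+((6*x)*b))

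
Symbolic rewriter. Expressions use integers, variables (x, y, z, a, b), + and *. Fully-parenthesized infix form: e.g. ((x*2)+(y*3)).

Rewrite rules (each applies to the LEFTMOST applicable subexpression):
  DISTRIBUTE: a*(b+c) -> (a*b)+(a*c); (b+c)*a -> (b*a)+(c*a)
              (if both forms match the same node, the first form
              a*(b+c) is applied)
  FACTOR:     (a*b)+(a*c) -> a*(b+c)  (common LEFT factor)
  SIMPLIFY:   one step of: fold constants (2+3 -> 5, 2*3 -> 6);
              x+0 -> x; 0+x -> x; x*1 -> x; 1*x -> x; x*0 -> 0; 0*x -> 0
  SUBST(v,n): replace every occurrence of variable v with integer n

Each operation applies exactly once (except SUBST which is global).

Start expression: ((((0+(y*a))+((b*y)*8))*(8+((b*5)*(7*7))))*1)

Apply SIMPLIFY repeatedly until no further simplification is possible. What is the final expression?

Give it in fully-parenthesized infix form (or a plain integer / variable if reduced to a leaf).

Answer: (((y*a)+((b*y)*8))*(8+((b*5)*49)))

Derivation:
Start: ((((0+(y*a))+((b*y)*8))*(8+((b*5)*(7*7))))*1)
Step 1: at root: ((((0+(y*a))+((b*y)*8))*(8+((b*5)*(7*7))))*1) -> (((0+(y*a))+((b*y)*8))*(8+((b*5)*(7*7)))); overall: ((((0+(y*a))+((b*y)*8))*(8+((b*5)*(7*7))))*1) -> (((0+(y*a))+((b*y)*8))*(8+((b*5)*(7*7))))
Step 2: at LL: (0+(y*a)) -> (y*a); overall: (((0+(y*a))+((b*y)*8))*(8+((b*5)*(7*7)))) -> (((y*a)+((b*y)*8))*(8+((b*5)*(7*7))))
Step 3: at RRR: (7*7) -> 49; overall: (((y*a)+((b*y)*8))*(8+((b*5)*(7*7)))) -> (((y*a)+((b*y)*8))*(8+((b*5)*49)))
Fixed point: (((y*a)+((b*y)*8))*(8+((b*5)*49)))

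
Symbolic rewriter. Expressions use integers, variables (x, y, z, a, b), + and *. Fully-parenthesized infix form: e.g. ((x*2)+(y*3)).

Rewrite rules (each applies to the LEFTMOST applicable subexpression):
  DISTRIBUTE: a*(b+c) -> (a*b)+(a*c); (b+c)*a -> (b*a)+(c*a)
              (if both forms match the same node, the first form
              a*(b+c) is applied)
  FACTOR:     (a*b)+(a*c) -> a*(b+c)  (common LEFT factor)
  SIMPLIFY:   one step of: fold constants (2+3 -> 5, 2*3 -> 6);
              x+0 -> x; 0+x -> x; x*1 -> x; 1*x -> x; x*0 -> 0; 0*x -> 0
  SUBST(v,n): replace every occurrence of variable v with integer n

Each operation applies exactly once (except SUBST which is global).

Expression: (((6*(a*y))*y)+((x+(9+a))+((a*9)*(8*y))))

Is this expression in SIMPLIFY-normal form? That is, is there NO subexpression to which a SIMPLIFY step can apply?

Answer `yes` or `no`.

Expression: (((6*(a*y))*y)+((x+(9+a))+((a*9)*(8*y))))
Scanning for simplifiable subexpressions (pre-order)...
  at root: (((6*(a*y))*y)+((x+(9+a))+((a*9)*(8*y)))) (not simplifiable)
  at L: ((6*(a*y))*y) (not simplifiable)
  at LL: (6*(a*y)) (not simplifiable)
  at LLR: (a*y) (not simplifiable)
  at R: ((x+(9+a))+((a*9)*(8*y))) (not simplifiable)
  at RL: (x+(9+a)) (not simplifiable)
  at RLR: (9+a) (not simplifiable)
  at RR: ((a*9)*(8*y)) (not simplifiable)
  at RRL: (a*9) (not simplifiable)
  at RRR: (8*y) (not simplifiable)
Result: no simplifiable subexpression found -> normal form.

Answer: yes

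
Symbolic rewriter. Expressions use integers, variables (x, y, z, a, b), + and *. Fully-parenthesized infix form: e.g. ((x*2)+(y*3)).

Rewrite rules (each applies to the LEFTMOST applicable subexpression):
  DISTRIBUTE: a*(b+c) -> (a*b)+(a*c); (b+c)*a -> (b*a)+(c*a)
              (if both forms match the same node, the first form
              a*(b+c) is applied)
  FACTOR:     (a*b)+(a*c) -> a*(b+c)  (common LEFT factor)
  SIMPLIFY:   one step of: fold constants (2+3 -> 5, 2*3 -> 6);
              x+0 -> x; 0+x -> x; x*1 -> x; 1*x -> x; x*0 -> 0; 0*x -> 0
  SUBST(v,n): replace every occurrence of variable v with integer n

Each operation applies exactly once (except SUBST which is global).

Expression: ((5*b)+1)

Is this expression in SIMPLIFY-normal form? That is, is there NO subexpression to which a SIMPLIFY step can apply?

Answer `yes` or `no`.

Expression: ((5*b)+1)
Scanning for simplifiable subexpressions (pre-order)...
  at root: ((5*b)+1) (not simplifiable)
  at L: (5*b) (not simplifiable)
Result: no simplifiable subexpression found -> normal form.

Answer: yes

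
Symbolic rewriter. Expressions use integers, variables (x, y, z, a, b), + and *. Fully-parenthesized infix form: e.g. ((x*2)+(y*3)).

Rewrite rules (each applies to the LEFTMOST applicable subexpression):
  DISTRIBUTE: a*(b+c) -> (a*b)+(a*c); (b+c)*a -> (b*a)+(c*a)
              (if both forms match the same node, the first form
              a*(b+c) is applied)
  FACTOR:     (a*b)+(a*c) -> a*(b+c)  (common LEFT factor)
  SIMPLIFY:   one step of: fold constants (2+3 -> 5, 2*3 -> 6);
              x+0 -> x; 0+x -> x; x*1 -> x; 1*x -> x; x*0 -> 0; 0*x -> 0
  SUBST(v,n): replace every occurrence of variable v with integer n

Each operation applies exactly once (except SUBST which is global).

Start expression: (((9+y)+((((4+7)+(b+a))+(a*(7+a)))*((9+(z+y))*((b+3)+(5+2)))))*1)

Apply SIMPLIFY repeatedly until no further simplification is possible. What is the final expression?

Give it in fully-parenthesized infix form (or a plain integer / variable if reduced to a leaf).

Start: (((9+y)+((((4+7)+(b+a))+(a*(7+a)))*((9+(z+y))*((b+3)+(5+2)))))*1)
Step 1: at root: (((9+y)+((((4+7)+(b+a))+(a*(7+a)))*((9+(z+y))*((b+3)+(5+2)))))*1) -> ((9+y)+((((4+7)+(b+a))+(a*(7+a)))*((9+(z+y))*((b+3)+(5+2))))); overall: (((9+y)+((((4+7)+(b+a))+(a*(7+a)))*((9+(z+y))*((b+3)+(5+2)))))*1) -> ((9+y)+((((4+7)+(b+a))+(a*(7+a)))*((9+(z+y))*((b+3)+(5+2)))))
Step 2: at RLLL: (4+7) -> 11; overall: ((9+y)+((((4+7)+(b+a))+(a*(7+a)))*((9+(z+y))*((b+3)+(5+2))))) -> ((9+y)+(((11+(b+a))+(a*(7+a)))*((9+(z+y))*((b+3)+(5+2)))))
Step 3: at RRRR: (5+2) -> 7; overall: ((9+y)+(((11+(b+a))+(a*(7+a)))*((9+(z+y))*((b+3)+(5+2))))) -> ((9+y)+(((11+(b+a))+(a*(7+a)))*((9+(z+y))*((b+3)+7))))
Fixed point: ((9+y)+(((11+(b+a))+(a*(7+a)))*((9+(z+y))*((b+3)+7))))

Answer: ((9+y)+(((11+(b+a))+(a*(7+a)))*((9+(z+y))*((b+3)+7))))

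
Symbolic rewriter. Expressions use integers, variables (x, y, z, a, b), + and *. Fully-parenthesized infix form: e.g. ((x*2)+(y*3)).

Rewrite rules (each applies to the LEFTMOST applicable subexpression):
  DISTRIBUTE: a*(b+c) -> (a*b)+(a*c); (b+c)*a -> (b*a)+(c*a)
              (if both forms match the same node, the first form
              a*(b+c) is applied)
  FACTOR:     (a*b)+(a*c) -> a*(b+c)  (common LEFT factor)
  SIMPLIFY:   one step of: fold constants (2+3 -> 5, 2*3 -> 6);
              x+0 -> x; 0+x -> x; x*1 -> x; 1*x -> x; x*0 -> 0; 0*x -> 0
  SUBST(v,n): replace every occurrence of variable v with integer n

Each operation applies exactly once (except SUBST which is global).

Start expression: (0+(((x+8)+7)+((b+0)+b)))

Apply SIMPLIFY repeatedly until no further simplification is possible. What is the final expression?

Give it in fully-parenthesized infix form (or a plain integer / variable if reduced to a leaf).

Start: (0+(((x+8)+7)+((b+0)+b)))
Step 1: at root: (0+(((x+8)+7)+((b+0)+b))) -> (((x+8)+7)+((b+0)+b)); overall: (0+(((x+8)+7)+((b+0)+b))) -> (((x+8)+7)+((b+0)+b))
Step 2: at RL: (b+0) -> b; overall: (((x+8)+7)+((b+0)+b)) -> (((x+8)+7)+(b+b))
Fixed point: (((x+8)+7)+(b+b))

Answer: (((x+8)+7)+(b+b))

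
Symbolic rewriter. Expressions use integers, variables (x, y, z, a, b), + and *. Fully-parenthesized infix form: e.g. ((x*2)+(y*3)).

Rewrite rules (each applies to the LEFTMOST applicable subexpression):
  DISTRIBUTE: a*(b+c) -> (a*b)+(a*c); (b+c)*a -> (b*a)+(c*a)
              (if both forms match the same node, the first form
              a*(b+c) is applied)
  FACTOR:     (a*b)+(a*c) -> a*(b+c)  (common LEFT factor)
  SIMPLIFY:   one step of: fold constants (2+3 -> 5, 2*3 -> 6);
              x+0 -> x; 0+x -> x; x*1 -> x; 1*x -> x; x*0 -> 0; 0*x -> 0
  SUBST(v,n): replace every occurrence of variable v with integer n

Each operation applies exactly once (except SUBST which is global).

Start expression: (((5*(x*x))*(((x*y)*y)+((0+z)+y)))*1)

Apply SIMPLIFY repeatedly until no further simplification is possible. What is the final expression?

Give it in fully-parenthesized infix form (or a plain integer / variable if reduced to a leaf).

Answer: ((5*(x*x))*(((x*y)*y)+(z+y)))

Derivation:
Start: (((5*(x*x))*(((x*y)*y)+((0+z)+y)))*1)
Step 1: at root: (((5*(x*x))*(((x*y)*y)+((0+z)+y)))*1) -> ((5*(x*x))*(((x*y)*y)+((0+z)+y))); overall: (((5*(x*x))*(((x*y)*y)+((0+z)+y)))*1) -> ((5*(x*x))*(((x*y)*y)+((0+z)+y)))
Step 2: at RRL: (0+z) -> z; overall: ((5*(x*x))*(((x*y)*y)+((0+z)+y))) -> ((5*(x*x))*(((x*y)*y)+(z+y)))
Fixed point: ((5*(x*x))*(((x*y)*y)+(z+y)))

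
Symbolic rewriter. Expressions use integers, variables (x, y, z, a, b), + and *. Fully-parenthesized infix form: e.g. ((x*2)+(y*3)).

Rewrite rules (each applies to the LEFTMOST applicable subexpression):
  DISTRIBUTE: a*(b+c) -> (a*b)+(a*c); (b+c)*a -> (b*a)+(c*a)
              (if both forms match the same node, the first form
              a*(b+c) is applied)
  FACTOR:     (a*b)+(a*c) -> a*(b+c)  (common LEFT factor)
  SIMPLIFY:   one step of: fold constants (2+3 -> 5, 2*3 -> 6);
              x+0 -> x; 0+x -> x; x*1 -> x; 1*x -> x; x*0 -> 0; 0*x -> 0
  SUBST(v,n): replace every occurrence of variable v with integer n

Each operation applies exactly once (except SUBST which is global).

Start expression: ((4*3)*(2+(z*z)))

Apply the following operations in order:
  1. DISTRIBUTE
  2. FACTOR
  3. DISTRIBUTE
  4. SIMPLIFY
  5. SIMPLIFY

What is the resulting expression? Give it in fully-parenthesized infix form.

Answer: (24+((4*3)*(z*z)))

Derivation:
Start: ((4*3)*(2+(z*z)))
Apply DISTRIBUTE at root (target: ((4*3)*(2+(z*z)))): ((4*3)*(2+(z*z))) -> (((4*3)*2)+((4*3)*(z*z)))
Apply FACTOR at root (target: (((4*3)*2)+((4*3)*(z*z)))): (((4*3)*2)+((4*3)*(z*z))) -> ((4*3)*(2+(z*z)))
Apply DISTRIBUTE at root (target: ((4*3)*(2+(z*z)))): ((4*3)*(2+(z*z))) -> (((4*3)*2)+((4*3)*(z*z)))
Apply SIMPLIFY at LL (target: (4*3)): (((4*3)*2)+((4*3)*(z*z))) -> ((12*2)+((4*3)*(z*z)))
Apply SIMPLIFY at L (target: (12*2)): ((12*2)+((4*3)*(z*z))) -> (24+((4*3)*(z*z)))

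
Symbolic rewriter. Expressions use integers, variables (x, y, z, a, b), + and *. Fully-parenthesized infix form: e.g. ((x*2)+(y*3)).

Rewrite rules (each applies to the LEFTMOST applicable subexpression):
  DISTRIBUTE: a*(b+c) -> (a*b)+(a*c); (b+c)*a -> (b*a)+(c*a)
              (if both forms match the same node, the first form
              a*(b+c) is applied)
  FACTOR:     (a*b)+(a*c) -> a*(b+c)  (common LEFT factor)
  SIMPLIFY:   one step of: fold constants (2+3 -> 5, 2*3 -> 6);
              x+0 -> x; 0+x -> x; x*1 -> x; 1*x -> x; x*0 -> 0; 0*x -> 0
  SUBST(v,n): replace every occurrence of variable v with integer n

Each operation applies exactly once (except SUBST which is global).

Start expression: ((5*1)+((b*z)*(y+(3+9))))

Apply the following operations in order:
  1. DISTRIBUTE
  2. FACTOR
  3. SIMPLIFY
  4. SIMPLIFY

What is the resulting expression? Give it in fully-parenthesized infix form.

Answer: (5+((b*z)*(y+12)))

Derivation:
Start: ((5*1)+((b*z)*(y+(3+9))))
Apply DISTRIBUTE at R (target: ((b*z)*(y+(3+9)))): ((5*1)+((b*z)*(y+(3+9)))) -> ((5*1)+(((b*z)*y)+((b*z)*(3+9))))
Apply FACTOR at R (target: (((b*z)*y)+((b*z)*(3+9)))): ((5*1)+(((b*z)*y)+((b*z)*(3+9)))) -> ((5*1)+((b*z)*(y+(3+9))))
Apply SIMPLIFY at L (target: (5*1)): ((5*1)+((b*z)*(y+(3+9)))) -> (5+((b*z)*(y+(3+9))))
Apply SIMPLIFY at RRR (target: (3+9)): (5+((b*z)*(y+(3+9)))) -> (5+((b*z)*(y+12)))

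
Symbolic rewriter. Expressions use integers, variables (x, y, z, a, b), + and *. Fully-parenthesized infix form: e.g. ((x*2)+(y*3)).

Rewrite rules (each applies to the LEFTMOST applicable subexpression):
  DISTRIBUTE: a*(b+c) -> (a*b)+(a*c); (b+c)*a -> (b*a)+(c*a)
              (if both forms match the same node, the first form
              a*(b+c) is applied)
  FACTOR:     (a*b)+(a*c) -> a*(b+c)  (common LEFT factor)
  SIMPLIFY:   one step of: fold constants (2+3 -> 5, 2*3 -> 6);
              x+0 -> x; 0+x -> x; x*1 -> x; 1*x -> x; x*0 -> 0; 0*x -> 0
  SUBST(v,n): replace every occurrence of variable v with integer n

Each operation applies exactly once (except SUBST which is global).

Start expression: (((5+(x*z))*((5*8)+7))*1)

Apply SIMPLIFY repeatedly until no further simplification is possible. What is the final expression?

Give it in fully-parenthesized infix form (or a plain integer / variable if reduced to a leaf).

Start: (((5+(x*z))*((5*8)+7))*1)
Step 1: at root: (((5+(x*z))*((5*8)+7))*1) -> ((5+(x*z))*((5*8)+7)); overall: (((5+(x*z))*((5*8)+7))*1) -> ((5+(x*z))*((5*8)+7))
Step 2: at RL: (5*8) -> 40; overall: ((5+(x*z))*((5*8)+7)) -> ((5+(x*z))*(40+7))
Step 3: at R: (40+7) -> 47; overall: ((5+(x*z))*(40+7)) -> ((5+(x*z))*47)
Fixed point: ((5+(x*z))*47)

Answer: ((5+(x*z))*47)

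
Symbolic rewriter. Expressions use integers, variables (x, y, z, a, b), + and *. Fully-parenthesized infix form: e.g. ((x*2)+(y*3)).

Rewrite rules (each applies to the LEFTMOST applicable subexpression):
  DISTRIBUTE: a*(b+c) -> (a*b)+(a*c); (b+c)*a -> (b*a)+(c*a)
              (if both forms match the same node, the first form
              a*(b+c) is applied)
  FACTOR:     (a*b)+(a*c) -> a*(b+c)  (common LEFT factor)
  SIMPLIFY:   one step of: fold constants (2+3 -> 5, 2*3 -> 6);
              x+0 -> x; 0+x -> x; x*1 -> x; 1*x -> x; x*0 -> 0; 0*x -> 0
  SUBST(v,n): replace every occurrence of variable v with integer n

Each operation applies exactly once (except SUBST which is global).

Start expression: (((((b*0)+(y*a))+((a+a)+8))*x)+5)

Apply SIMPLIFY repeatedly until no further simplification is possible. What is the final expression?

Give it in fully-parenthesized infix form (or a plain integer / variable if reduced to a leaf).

Answer: ((((y*a)+((a+a)+8))*x)+5)

Derivation:
Start: (((((b*0)+(y*a))+((a+a)+8))*x)+5)
Step 1: at LLLL: (b*0) -> 0; overall: (((((b*0)+(y*a))+((a+a)+8))*x)+5) -> ((((0+(y*a))+((a+a)+8))*x)+5)
Step 2: at LLL: (0+(y*a)) -> (y*a); overall: ((((0+(y*a))+((a+a)+8))*x)+5) -> ((((y*a)+((a+a)+8))*x)+5)
Fixed point: ((((y*a)+((a+a)+8))*x)+5)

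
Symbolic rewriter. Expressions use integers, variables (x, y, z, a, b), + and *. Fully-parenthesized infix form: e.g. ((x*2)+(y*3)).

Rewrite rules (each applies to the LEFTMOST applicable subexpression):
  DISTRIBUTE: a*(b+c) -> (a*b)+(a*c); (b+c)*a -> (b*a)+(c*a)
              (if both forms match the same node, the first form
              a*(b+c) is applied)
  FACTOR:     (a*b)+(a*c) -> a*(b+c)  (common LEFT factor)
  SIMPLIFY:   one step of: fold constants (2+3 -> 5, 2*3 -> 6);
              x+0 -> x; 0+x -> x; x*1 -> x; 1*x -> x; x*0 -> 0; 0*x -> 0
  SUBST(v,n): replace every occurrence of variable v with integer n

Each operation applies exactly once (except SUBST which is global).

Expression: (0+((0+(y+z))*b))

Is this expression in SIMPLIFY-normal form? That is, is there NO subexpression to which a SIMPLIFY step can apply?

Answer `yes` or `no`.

Expression: (0+((0+(y+z))*b))
Scanning for simplifiable subexpressions (pre-order)...
  at root: (0+((0+(y+z))*b)) (SIMPLIFIABLE)
  at R: ((0+(y+z))*b) (not simplifiable)
  at RL: (0+(y+z)) (SIMPLIFIABLE)
  at RLR: (y+z) (not simplifiable)
Found simplifiable subexpr at path root: (0+((0+(y+z))*b))
One SIMPLIFY step would give: ((0+(y+z))*b)
-> NOT in normal form.

Answer: no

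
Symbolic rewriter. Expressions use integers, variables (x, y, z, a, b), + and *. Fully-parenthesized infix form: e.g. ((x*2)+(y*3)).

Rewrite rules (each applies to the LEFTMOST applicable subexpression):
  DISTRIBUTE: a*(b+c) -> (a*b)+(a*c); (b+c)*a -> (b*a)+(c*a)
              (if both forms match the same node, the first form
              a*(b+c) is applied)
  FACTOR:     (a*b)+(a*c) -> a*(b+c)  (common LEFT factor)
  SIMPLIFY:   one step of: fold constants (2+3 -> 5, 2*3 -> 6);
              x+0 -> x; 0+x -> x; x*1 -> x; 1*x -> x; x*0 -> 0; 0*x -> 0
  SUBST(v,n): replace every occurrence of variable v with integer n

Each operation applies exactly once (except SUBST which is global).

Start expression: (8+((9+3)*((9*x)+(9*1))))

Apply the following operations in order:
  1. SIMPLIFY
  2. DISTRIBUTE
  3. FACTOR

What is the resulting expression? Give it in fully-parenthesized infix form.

Start: (8+((9+3)*((9*x)+(9*1))))
Apply SIMPLIFY at RL (target: (9+3)): (8+((9+3)*((9*x)+(9*1)))) -> (8+(12*((9*x)+(9*1))))
Apply DISTRIBUTE at R (target: (12*((9*x)+(9*1)))): (8+(12*((9*x)+(9*1)))) -> (8+((12*(9*x))+(12*(9*1))))
Apply FACTOR at R (target: ((12*(9*x))+(12*(9*1)))): (8+((12*(9*x))+(12*(9*1)))) -> (8+(12*((9*x)+(9*1))))

Answer: (8+(12*((9*x)+(9*1))))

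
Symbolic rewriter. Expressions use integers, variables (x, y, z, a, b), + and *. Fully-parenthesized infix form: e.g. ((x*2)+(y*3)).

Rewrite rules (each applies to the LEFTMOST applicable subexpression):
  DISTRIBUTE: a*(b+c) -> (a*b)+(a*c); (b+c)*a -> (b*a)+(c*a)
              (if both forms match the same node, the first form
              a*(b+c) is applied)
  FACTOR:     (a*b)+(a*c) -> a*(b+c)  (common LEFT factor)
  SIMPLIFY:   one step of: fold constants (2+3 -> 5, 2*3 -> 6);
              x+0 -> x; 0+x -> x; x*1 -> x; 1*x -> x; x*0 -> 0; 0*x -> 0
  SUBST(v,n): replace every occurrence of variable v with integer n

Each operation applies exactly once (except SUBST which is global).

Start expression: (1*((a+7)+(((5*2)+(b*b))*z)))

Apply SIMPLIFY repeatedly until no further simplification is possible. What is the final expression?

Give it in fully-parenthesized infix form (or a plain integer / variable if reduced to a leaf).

Start: (1*((a+7)+(((5*2)+(b*b))*z)))
Step 1: at root: (1*((a+7)+(((5*2)+(b*b))*z))) -> ((a+7)+(((5*2)+(b*b))*z)); overall: (1*((a+7)+(((5*2)+(b*b))*z))) -> ((a+7)+(((5*2)+(b*b))*z))
Step 2: at RLL: (5*2) -> 10; overall: ((a+7)+(((5*2)+(b*b))*z)) -> ((a+7)+((10+(b*b))*z))
Fixed point: ((a+7)+((10+(b*b))*z))

Answer: ((a+7)+((10+(b*b))*z))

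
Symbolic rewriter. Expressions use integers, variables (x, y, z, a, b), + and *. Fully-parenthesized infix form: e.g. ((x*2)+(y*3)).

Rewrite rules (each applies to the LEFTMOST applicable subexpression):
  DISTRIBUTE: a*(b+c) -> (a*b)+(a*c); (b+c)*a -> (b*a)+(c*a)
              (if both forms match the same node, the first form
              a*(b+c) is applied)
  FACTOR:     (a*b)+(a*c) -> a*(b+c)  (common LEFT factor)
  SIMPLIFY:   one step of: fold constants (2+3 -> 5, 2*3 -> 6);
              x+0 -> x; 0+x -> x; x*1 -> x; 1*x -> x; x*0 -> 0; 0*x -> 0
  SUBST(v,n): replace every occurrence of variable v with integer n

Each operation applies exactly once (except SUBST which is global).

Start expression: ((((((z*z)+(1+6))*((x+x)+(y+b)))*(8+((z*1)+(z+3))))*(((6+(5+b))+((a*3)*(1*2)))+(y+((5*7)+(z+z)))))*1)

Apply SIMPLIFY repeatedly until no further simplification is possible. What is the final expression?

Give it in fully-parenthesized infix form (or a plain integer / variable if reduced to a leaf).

Answer: (((((z*z)+7)*((x+x)+(y+b)))*(8+(z+(z+3))))*(((6+(5+b))+((a*3)*2))+(y+(35+(z+z)))))

Derivation:
Start: ((((((z*z)+(1+6))*((x+x)+(y+b)))*(8+((z*1)+(z+3))))*(((6+(5+b))+((a*3)*(1*2)))+(y+((5*7)+(z+z)))))*1)
Step 1: at root: ((((((z*z)+(1+6))*((x+x)+(y+b)))*(8+((z*1)+(z+3))))*(((6+(5+b))+((a*3)*(1*2)))+(y+((5*7)+(z+z)))))*1) -> (((((z*z)+(1+6))*((x+x)+(y+b)))*(8+((z*1)+(z+3))))*(((6+(5+b))+((a*3)*(1*2)))+(y+((5*7)+(z+z))))); overall: ((((((z*z)+(1+6))*((x+x)+(y+b)))*(8+((z*1)+(z+3))))*(((6+(5+b))+((a*3)*(1*2)))+(y+((5*7)+(z+z)))))*1) -> (((((z*z)+(1+6))*((x+x)+(y+b)))*(8+((z*1)+(z+3))))*(((6+(5+b))+((a*3)*(1*2)))+(y+((5*7)+(z+z)))))
Step 2: at LLLR: (1+6) -> 7; overall: (((((z*z)+(1+6))*((x+x)+(y+b)))*(8+((z*1)+(z+3))))*(((6+(5+b))+((a*3)*(1*2)))+(y+((5*7)+(z+z))))) -> (((((z*z)+7)*((x+x)+(y+b)))*(8+((z*1)+(z+3))))*(((6+(5+b))+((a*3)*(1*2)))+(y+((5*7)+(z+z)))))
Step 3: at LRRL: (z*1) -> z; overall: (((((z*z)+7)*((x+x)+(y+b)))*(8+((z*1)+(z+3))))*(((6+(5+b))+((a*3)*(1*2)))+(y+((5*7)+(z+z))))) -> (((((z*z)+7)*((x+x)+(y+b)))*(8+(z+(z+3))))*(((6+(5+b))+((a*3)*(1*2)))+(y+((5*7)+(z+z)))))
Step 4: at RLRR: (1*2) -> 2; overall: (((((z*z)+7)*((x+x)+(y+b)))*(8+(z+(z+3))))*(((6+(5+b))+((a*3)*(1*2)))+(y+((5*7)+(z+z))))) -> (((((z*z)+7)*((x+x)+(y+b)))*(8+(z+(z+3))))*(((6+(5+b))+((a*3)*2))+(y+((5*7)+(z+z)))))
Step 5: at RRRL: (5*7) -> 35; overall: (((((z*z)+7)*((x+x)+(y+b)))*(8+(z+(z+3))))*(((6+(5+b))+((a*3)*2))+(y+((5*7)+(z+z))))) -> (((((z*z)+7)*((x+x)+(y+b)))*(8+(z+(z+3))))*(((6+(5+b))+((a*3)*2))+(y+(35+(z+z)))))
Fixed point: (((((z*z)+7)*((x+x)+(y+b)))*(8+(z+(z+3))))*(((6+(5+b))+((a*3)*2))+(y+(35+(z+z)))))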